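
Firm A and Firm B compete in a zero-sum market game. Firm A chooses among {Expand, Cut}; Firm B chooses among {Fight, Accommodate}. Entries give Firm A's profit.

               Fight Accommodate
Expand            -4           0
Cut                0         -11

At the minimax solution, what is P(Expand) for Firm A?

Row minima: Expand → -4, Cut → -11; maximin = -4.
Column maxima: Fight → 0, Accommodate → 0; minimax = 0.
-4 ≠ 0, so there is no saddle point; optimal play is mixed.
Let Firm A play Expand with probability p. Expected payoff against Fight: (-4)p + 0(1−p) = −4p; against Accommodate: 0p + (-11)(1−p) = 11p − 11.
Setting these equal: −4p = 11p − 11 ⇒ −15p = -11 ⇒ p = 11/15, and the value is (-4)·(11/15) = -44/15.
For Firm B: with q = P(Fight), equating Expand's and Cut's payoffs gives −4q = 11q − 11 ⇒ q = 11/15.

11/15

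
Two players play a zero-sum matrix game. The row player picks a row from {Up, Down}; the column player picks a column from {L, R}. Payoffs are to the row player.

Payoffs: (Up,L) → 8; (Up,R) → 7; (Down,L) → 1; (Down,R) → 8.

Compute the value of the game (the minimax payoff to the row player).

Row minima: Up → 7, Down → 1; maximin = 7.
Column maxima: L → 8, R → 8; minimax = 8.
7 ≠ 8, so there is no saddle point; optimal play is mixed.
Let the row player play Up with probability p. Expected payoff against L: 8p + 1(1−p) = 7p + 1; against R: 7p + 8(1−p) = −p + 8.
Setting these equal: 7p + 1 = −p + 8 ⇒ 8p = 7 ⇒ p = 7/8, and the value is (7)·(7/8) + 1 = 57/8.
For the column player: with q = P(L), equating Up's and Down's payoffs gives q + 7 = −7q + 8 ⇒ q = 1/8.

57/8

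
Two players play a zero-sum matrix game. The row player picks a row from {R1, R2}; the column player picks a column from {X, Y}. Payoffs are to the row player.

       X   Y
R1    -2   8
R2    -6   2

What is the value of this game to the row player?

-2

Row minima: R1 → -2, R2 → -6; maximin = -2.
Column maxima: X → -2, Y → 8; minimax = -2.
Since maximin = minimax = -2, there is a saddle point and the value is -2.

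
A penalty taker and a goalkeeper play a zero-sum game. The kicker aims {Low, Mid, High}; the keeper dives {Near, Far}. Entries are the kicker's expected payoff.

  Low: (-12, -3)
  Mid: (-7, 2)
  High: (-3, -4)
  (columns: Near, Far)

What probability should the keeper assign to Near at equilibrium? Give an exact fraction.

3/5

Row minima: Low → -12, Mid → -7, High → -4; maximin = -4.
Column maxima: Near → -3, Far → 2; minimax = -3.
-4 ≠ -3, so there is no saddle point; optimal play is mixed.
Low is strictly dominated by Mid, so the kicker never plays it.
On the remaining 2×2 (Mid, High vs Near, Far):
Let the kicker play Mid with probability p. Expected payoff against Near: (-7)p + (-3)(1−p) = −4p − 3; against Far: 2p + (-4)(1−p) = 6p − 4.
Setting these equal: −4p − 3 = 6p − 4 ⇒ −10p = -1 ⇒ p = 1/10, and the value is (-4)·(1/10) − 3 = -17/5.
For the keeper: with q = P(Near), equating Mid's and High's payoffs gives −9q + 2 = q − 4 ⇒ q = 3/5.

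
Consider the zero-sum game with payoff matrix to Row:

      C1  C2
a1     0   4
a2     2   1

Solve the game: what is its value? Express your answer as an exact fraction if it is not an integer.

8/5

Row minima: a1 → 0, a2 → 1; maximin = 1.
Column maxima: C1 → 2, C2 → 4; minimax = 2.
1 ≠ 2, so there is no saddle point; optimal play is mixed.
Let Row play a1 with probability p. Expected payoff against C1: 0p + 2(1−p) = −2p + 2; against C2: 4p + 1(1−p) = 3p + 1.
Setting these equal: −2p + 2 = 3p + 1 ⇒ −5p = -1 ⇒ p = 1/5, and the value is (-2)·(1/5) + 2 = 8/5.
For Column: with q = P(C1), equating a1's and a2's payoffs gives −4q + 4 = q + 1 ⇒ q = 3/5.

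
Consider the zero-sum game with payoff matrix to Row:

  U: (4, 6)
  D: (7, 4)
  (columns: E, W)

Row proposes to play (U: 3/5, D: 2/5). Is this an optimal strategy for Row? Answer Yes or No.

Against E this mix gives (3/5)·4 + (2/5)·7 = 26/5.
Against W this mix gives (3/5)·6 + (2/5)·4 = 26/5.
All of Column's active replies (E, W) yield 26/5, and no column does worse for Row. The mix makes Column indifferent and guarantees 26/5, so it is optimal.

Yes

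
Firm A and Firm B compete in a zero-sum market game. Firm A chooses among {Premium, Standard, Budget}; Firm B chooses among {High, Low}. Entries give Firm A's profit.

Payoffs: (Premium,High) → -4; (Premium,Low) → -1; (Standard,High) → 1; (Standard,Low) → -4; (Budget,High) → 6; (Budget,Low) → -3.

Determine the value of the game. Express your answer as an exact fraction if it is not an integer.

Row minima: Premium → -4, Standard → -4, Budget → -3; maximin = -3.
Column maxima: High → 6, Low → -1; minimax = -1.
-3 ≠ -1, so there is no saddle point; optimal play is mixed.
Standard is strictly dominated by Budget, so Firm A never plays it.
On the remaining 2×2 (Premium, Budget vs High, Low):
Let Firm A play Premium with probability p. Expected payoff against High: (-4)p + 6(1−p) = −10p + 6; against Low: (-1)p + (-3)(1−p) = 2p − 3.
Setting these equal: −10p + 6 = 2p − 3 ⇒ −12p = -9 ⇒ p = 3/4, and the value is (-10)·(3/4) + 6 = -3/2.
For Firm B: with q = P(High), equating Premium's and Budget's payoffs gives −3q − 1 = 9q − 3 ⇒ q = 1/6.

-3/2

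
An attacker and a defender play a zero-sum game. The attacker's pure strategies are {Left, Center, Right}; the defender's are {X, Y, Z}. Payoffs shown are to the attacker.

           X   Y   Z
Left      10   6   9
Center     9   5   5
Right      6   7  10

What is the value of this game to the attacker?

Row minima: Left → 6, Center → 5, Right → 6; maximin = 6.
Column maxima: X → 10, Y → 7, Z → 10; minimax = 7.
6 ≠ 7, so there is no saddle point; optimal play is mixed.
Center is strictly dominated by Left, so the attacker never plays it.
With Center eliminated, Z is strictly dominated by Y (it gives the attacker strictly more in every remaining row), so the defender never plays it.
On the remaining 2×2 (Left, Right vs X, Y):
Let the attacker play Left with probability p. Expected payoff against X: 10p + 6(1−p) = 4p + 6; against Y: 6p + 7(1−p) = −p + 7.
Setting these equal: 4p + 6 = −p + 7 ⇒ 5p = 1 ⇒ p = 1/5, and the value is (4)·(1/5) + 6 = 34/5.
For the defender: with q = P(X), equating Left's and Right's payoffs gives 4q + 6 = −q + 7 ⇒ q = 1/5.

34/5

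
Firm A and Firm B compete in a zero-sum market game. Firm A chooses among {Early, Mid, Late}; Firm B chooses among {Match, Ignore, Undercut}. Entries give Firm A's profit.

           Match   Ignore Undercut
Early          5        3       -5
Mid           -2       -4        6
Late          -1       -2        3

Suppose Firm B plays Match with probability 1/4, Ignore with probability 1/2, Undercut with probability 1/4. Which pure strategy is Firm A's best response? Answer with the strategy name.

Early

Expected payoff of Early: (1/4)·5 + (1/2)·3 + (1/4)·(-5) = 3/2.
Expected payoff of Mid: (1/4)·(-2) + (1/2)·(-4) + (1/4)·6 = -1.
Expected payoff of Late: (1/4)·(-1) + (1/2)·(-2) + (1/4)·3 = -1/2.
The largest is 3/2, so Firm A's best response is Early.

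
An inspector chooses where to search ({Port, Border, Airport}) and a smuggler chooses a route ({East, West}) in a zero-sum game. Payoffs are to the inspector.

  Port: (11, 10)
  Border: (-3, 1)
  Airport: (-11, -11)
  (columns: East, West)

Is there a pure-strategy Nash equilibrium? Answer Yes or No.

Yes

Row minima: Port → 10, Border → -3, Airport → -11; maximin = 10.
Column maxima: East → 11, West → 10; minimax = 10.
maximin = minimax = 10, so a saddle point exists.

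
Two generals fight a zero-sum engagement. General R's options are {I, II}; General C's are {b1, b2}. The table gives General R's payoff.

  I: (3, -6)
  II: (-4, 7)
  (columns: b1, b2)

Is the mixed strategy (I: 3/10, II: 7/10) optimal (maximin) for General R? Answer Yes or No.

No

Against b1 this mix gives (3/10)·3 + (7/10)·(-4) = -19/10.
Against b2 this mix gives (3/10)·(-6) + (7/10)·7 = 31/10.
General C will play b1, holding General R to -19/10. Shifting weight toward the row that does better against b1 would raise this floor (the equalizing mix achieves -3/20 against both b1 and b2), so the proposed strategy is not optimal.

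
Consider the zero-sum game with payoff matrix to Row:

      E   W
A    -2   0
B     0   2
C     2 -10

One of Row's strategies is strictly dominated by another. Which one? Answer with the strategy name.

A

B gives a strictly higher payoff than A against every column: 0 > -2, 2 > 0.
So A is strictly dominated and Row never plays it.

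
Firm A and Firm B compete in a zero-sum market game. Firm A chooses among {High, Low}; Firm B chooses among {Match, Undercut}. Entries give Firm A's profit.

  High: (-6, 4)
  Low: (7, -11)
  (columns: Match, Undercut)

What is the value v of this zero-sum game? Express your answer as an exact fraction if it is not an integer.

-19/14

Row minima: High → -6, Low → -11; maximin = -6.
Column maxima: Match → 7, Undercut → 4; minimax = 4.
-6 ≠ 4, so there is no saddle point; optimal play is mixed.
Let Firm A play High with probability p. Expected payoff against Match: (-6)p + 7(1−p) = −13p + 7; against Undercut: 4p + (-11)(1−p) = 15p − 11.
Setting these equal: −13p + 7 = 15p − 11 ⇒ −28p = -18 ⇒ p = 9/14, and the value is (-13)·(9/14) + 7 = -19/14.
For Firm B: with q = P(Match), equating High's and Low's payoffs gives −10q + 4 = 18q − 11 ⇒ q = 15/28.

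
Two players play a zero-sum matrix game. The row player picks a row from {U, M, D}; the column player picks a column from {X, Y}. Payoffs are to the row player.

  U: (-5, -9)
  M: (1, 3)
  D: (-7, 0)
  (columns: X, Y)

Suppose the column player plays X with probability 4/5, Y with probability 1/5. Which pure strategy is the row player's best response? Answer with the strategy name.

M

Expected payoff of U: (4/5)·(-5) + (1/5)·(-9) = -29/5.
Expected payoff of M: (4/5)·1 + (1/5)·3 = 7/5.
Expected payoff of D: (4/5)·(-7) + (1/5)·0 = -28/5.
The largest is 7/5, so the row player's best response is M.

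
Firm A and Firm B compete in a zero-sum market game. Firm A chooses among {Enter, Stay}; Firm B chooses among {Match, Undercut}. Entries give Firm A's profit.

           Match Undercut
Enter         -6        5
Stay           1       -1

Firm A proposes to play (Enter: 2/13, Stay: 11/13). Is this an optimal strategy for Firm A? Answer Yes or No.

Yes

Against Match this mix gives (2/13)·(-6) + (11/13)·1 = -1/13.
Against Undercut this mix gives (2/13)·5 + (11/13)·(-1) = -1/13.
All of Firm B's active replies (Match, Undercut) yield -1/13, and no column does worse for Firm A. The mix makes Firm B indifferent and guarantees -1/13, so it is optimal.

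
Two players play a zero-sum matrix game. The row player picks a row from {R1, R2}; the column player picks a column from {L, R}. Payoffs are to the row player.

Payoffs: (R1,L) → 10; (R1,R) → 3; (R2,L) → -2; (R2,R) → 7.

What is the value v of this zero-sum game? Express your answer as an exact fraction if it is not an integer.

19/4

Row minima: R1 → 3, R2 → -2; maximin = 3.
Column maxima: L → 10, R → 7; minimax = 7.
3 ≠ 7, so there is no saddle point; optimal play is mixed.
Let the row player play R1 with probability p. Expected payoff against L: 10p + (-2)(1−p) = 12p − 2; against R: 3p + 7(1−p) = −4p + 7.
Setting these equal: 12p − 2 = −4p + 7 ⇒ 16p = 9 ⇒ p = 9/16, and the value is (12)·(9/16) − 2 = 19/4.
For the column player: with q = P(L), equating R1's and R2's payoffs gives 7q + 3 = −9q + 7 ⇒ q = 1/4.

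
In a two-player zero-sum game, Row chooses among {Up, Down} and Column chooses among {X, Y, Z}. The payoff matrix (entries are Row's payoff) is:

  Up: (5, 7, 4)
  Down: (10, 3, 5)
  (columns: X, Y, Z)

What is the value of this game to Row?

23/5

Row minima: Up → 4, Down → 3; maximin = 4.
Column maxima: X → 10, Y → 7, Z → 5; minimax = 5.
4 ≠ 5, so there is no saddle point; optimal play is mixed.
X is strictly dominated by Z (it gives Row strictly more in every row), so Column never plays it.
On the remaining 2×2 (Up, Down vs Y, Z):
Let Row play Up with probability p. Expected payoff against Y: 7p + 3(1−p) = 4p + 3; against Z: 4p + 5(1−p) = −p + 5.
Setting these equal: 4p + 3 = −p + 5 ⇒ 5p = 2 ⇒ p = 2/5, and the value is (4)·(2/5) + 3 = 23/5.
For Column: with q = P(Y), equating Up's and Down's payoffs gives 3q + 4 = −2q + 5 ⇒ q = 1/5.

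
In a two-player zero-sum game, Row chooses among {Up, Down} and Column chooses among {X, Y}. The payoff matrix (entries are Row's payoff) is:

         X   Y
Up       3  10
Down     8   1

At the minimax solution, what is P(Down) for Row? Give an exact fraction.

Row minima: Up → 3, Down → 1; maximin = 3.
Column maxima: X → 8, Y → 10; minimax = 8.
3 ≠ 8, so there is no saddle point; optimal play is mixed.
Let Row play Up with probability p. Expected payoff against X: 3p + 8(1−p) = −5p + 8; against Y: 10p + 1(1−p) = 9p + 1.
Setting these equal: −5p + 8 = 9p + 1 ⇒ −14p = -7 ⇒ p = 1/2, and the value is (-5)·(1/2) + 8 = 11/2.
For Column: with q = P(X), equating Up's and Down's payoffs gives −7q + 10 = 7q + 1 ⇒ q = 9/14.

1/2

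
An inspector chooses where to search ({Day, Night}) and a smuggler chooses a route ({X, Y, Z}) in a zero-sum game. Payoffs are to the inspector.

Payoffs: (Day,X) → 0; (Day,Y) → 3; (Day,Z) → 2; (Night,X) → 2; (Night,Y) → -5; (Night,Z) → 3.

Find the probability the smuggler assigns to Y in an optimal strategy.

Row minima: Day → 0, Night → -5; maximin = 0.
Column maxima: X → 2, Y → 3, Z → 3; minimax = 2.
0 ≠ 2, so there is no saddle point; optimal play is mixed.
Z is strictly dominated by X (it gives the inspector strictly more in every row), so the smuggler never plays it.
On the remaining 2×2 (Day, Night vs X, Y):
Let the inspector play Day with probability p. Expected payoff against X: 0p + 2(1−p) = −2p + 2; against Y: 3p + (-5)(1−p) = 8p − 5.
Setting these equal: −2p + 2 = 8p − 5 ⇒ −10p = -7 ⇒ p = 7/10, and the value is (-2)·(7/10) + 2 = 3/5.
For the smuggler: with q = P(X), equating Day's and Night's payoffs gives −3q + 3 = 7q − 5 ⇒ q = 4/5.

1/5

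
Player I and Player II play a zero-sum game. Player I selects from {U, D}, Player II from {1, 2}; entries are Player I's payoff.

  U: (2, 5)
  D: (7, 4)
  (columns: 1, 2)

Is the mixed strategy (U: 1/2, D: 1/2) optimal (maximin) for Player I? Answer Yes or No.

Yes

Against 1 this mix gives (1/2)·2 + (1/2)·7 = 9/2.
Against 2 this mix gives (1/2)·5 + (1/2)·4 = 9/2.
All of Player II's active replies (1, 2) yield 9/2, and no column does worse for Player I. The mix makes Player II indifferent and guarantees 9/2, so it is optimal.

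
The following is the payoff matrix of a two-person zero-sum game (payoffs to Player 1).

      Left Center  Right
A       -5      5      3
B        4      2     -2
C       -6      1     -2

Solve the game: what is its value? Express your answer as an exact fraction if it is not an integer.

1/7

Row minima: A → -5, B → -2, C → -6; maximin = -2.
Column maxima: Left → 4, Center → 5, Right → 3; minimax = 3.
-2 ≠ 3, so there is no saddle point; optimal play is mixed.
C is strictly dominated by A, so Player 1 never plays it.
Center is strictly dominated by Right (it gives Player 1 strictly more in every row), so Player 2 never plays it.
On the remaining 2×2 (A, B vs Left, Right):
Let Player 1 play A with probability p. Expected payoff against Left: (-5)p + 4(1−p) = −9p + 4; against Right: 3p + (-2)(1−p) = 5p − 2.
Setting these equal: −9p + 4 = 5p − 2 ⇒ −14p = -6 ⇒ p = 3/7, and the value is (-9)·(3/7) + 4 = 1/7.
For Player 2: with q = P(Left), equating A's and B's payoffs gives −8q + 3 = 6q − 2 ⇒ q = 5/14.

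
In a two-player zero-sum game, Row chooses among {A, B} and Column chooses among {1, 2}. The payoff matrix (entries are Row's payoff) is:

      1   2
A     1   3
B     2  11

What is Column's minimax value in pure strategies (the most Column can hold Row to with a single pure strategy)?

Column maxima: 1 → 2, 2 → 11.
The smallest of these is 2.

2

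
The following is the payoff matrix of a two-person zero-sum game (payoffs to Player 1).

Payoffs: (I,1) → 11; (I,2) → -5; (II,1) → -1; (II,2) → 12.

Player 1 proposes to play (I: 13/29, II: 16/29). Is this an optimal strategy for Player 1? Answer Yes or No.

Against 1 this mix gives (13/29)·11 + (16/29)·(-1) = 127/29.
Against 2 this mix gives (13/29)·(-5) + (16/29)·12 = 127/29.
All of Player 2's active replies (1, 2) yield 127/29, and no column does worse for Player 1. The mix makes Player 2 indifferent and guarantees 127/29, so it is optimal.

Yes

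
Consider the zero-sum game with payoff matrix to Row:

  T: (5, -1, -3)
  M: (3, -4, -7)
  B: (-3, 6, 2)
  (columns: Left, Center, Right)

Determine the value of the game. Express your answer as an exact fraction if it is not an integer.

Row minima: T → -3, M → -7, B → -3; maximin = -3.
Column maxima: Left → 5, Center → 6, Right → 2; minimax = 2.
-3 ≠ 2, so there is no saddle point; optimal play is mixed.
M is strictly dominated by T, so Row never plays it.
Center is strictly dominated by Right (it gives Row strictly more in every row), so Column never plays it.
On the remaining 2×2 (T, B vs Left, Right):
Let Row play T with probability p. Expected payoff against Left: 5p + (-3)(1−p) = 8p − 3; against Right: (-3)p + 2(1−p) = −5p + 2.
Setting these equal: 8p − 3 = −5p + 2 ⇒ 13p = 5 ⇒ p = 5/13, and the value is (8)·(5/13) − 3 = 1/13.
For Column: with q = P(Left), equating T's and B's payoffs gives 8q − 3 = −5q + 2 ⇒ q = 5/13.

1/13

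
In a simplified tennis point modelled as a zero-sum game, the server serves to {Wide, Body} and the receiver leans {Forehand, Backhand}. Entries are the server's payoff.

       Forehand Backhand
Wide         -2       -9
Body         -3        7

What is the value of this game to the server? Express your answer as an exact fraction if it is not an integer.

Row minima: Wide → -9, Body → -3; maximin = -3.
Column maxima: Forehand → -2, Backhand → 7; minimax = -2.
-3 ≠ -2, so there is no saddle point; optimal play is mixed.
Let the server play Wide with probability p. Expected payoff against Forehand: (-2)p + (-3)(1−p) = p − 3; against Backhand: (-9)p + 7(1−p) = −16p + 7.
Setting these equal: p − 3 = −16p + 7 ⇒ 17p = 10 ⇒ p = 10/17, and the value is (1)·(10/17) − 3 = -41/17.
For the receiver: with q = P(Forehand), equating Wide's and Body's payoffs gives 7q − 9 = −10q + 7 ⇒ q = 16/17.

-41/17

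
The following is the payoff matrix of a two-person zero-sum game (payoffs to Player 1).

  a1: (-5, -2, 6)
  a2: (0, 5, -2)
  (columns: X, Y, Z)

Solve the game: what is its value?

Row minima: a1 → -5, a2 → -2; maximin = -2.
Column maxima: X → 0, Y → 5, Z → 6; minimax = 0.
-2 ≠ 0, so there is no saddle point; optimal play is mixed.
Y is strictly dominated by X (it gives Player 1 strictly more in every row), so Player 2 never plays it.
On the remaining 2×2 (a1, a2 vs X, Z):
Let Player 1 play a1 with probability p. Expected payoff against X: (-5)p + 0(1−p) = −5p; against Z: 6p + (-2)(1−p) = 8p − 2.
Setting these equal: −5p = 8p − 2 ⇒ −13p = -2 ⇒ p = 2/13, and the value is (-5)·(2/13) = -10/13.
For Player 2: with q = P(X), equating a1's and a2's payoffs gives −11q + 6 = 2q − 2 ⇒ q = 8/13.

-10/13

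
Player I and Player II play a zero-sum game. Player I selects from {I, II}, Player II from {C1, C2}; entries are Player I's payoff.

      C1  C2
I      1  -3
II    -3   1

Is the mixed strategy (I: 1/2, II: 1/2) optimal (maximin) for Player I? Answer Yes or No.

Against C1 this mix gives (1/2)·1 + (1/2)·(-3) = -1.
Against C2 this mix gives (1/2)·(-3) + (1/2)·1 = -1.
All of Player II's active replies (C1, C2) yield -1, and no column does worse for Player I. The mix makes Player II indifferent and guarantees -1, so it is optimal.

Yes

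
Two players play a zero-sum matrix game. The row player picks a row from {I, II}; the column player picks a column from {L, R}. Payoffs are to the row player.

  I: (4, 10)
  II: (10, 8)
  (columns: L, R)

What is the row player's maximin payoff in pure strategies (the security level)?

Row minima: I → 4, II → 8.
The best of these is 8.

8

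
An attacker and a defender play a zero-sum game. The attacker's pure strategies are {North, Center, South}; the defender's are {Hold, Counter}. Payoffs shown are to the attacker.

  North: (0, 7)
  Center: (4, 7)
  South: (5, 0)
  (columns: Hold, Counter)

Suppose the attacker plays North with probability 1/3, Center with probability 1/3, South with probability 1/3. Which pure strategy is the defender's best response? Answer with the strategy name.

If the defender plays Hold, the attacker's expected payoff is (1/3)·0 + (1/3)·4 + (1/3)·5 = 3.
If the defender plays Counter, the attacker's expected payoff is (1/3)·7 + (1/3)·7 + (1/3)·0 = 14/3.
The defender minimizes the attacker's payoff; the smallest is 3, so the best response is Hold.

Hold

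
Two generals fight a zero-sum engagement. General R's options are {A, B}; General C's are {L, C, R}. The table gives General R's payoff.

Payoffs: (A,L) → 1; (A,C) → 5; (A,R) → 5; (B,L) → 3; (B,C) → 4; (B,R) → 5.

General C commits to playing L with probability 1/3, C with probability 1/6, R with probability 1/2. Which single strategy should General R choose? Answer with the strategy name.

B

Expected payoff of A: (1/3)·1 + (1/6)·5 + (1/2)·5 = 11/3.
Expected payoff of B: (1/3)·3 + (1/6)·4 + (1/2)·5 = 25/6.
The largest is 25/6, so General R's best response is B.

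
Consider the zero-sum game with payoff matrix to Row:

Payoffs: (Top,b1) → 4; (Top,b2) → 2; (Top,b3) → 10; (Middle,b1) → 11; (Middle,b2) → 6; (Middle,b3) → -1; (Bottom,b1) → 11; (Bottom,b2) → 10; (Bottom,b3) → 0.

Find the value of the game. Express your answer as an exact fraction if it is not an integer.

50/9

Row minima: Top → 2, Middle → -1, Bottom → 0; maximin = 2.
Column maxima: b1 → 11, b2 → 10, b3 → 10; minimax = 10.
2 ≠ 10, so there is no saddle point; optimal play is mixed.
b1 is strictly dominated by b2 (it gives Row strictly more in every row), so Column never plays it.
With b1 eliminated, Middle is strictly dominated by Bottom (Bottom gives Row strictly more in every remaining column), so Row never plays it.
On the remaining 2×2 (Top, Bottom vs b2, b3):
Let Row play Top with probability p. Expected payoff against b2: 2p + 10(1−p) = −8p + 10; against b3: 10p + 0(1−p) = 10p.
Setting these equal: −8p + 10 = 10p ⇒ −18p = -10 ⇒ p = 5/9, and the value is (-8)·(5/9) + 10 = 50/9.
For Column: with q = P(b2), equating Top's and Bottom's payoffs gives −8q + 10 = 10q ⇒ q = 5/9.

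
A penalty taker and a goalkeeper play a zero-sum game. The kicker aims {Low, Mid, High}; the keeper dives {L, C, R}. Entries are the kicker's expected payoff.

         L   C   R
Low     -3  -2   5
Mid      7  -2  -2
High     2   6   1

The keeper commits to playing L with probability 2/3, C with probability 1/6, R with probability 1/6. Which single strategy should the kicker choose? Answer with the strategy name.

Mid

Expected payoff of Low: (2/3)·(-3) + (1/6)·(-2) + (1/6)·5 = -3/2.
Expected payoff of Mid: (2/3)·7 + (1/6)·(-2) + (1/6)·(-2) = 4.
Expected payoff of High: (2/3)·2 + (1/6)·6 + (1/6)·1 = 5/2.
The largest is 4, so the kicker's best response is Mid.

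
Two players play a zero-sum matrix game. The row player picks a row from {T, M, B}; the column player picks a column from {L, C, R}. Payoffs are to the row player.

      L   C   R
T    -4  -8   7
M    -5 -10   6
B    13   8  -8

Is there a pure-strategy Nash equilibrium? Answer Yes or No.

Row minima: T → -8, M → -10, B → -8; maximin = -8.
Column maxima: L → 13, C → 8, R → 7; minimax = 7.
-8 ≠ 7, so no pure-strategy equilibrium exists.

No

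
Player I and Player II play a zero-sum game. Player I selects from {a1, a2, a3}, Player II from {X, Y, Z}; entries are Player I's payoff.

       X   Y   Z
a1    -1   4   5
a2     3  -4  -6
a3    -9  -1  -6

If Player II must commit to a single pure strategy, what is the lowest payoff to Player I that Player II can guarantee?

3

Column maxima: X → 3, Y → 4, Z → 5.
The smallest of these is 3.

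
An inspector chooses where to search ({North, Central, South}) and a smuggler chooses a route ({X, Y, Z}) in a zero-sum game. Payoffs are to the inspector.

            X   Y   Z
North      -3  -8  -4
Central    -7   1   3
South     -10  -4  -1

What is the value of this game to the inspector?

Row minima: North → -8, Central → -7, South → -10; maximin = -7.
Column maxima: X → -3, Y → 1, Z → 3; minimax = -3.
-7 ≠ -3, so there is no saddle point; optimal play is mixed.
South is strictly dominated by Central, so the inspector never plays it.
Z is strictly dominated by Y (it gives the inspector strictly more in every row), so the smuggler never plays it.
On the remaining 2×2 (North, Central vs X, Y):
Let the inspector play North with probability p. Expected payoff against X: (-3)p + (-7)(1−p) = 4p − 7; against Y: (-8)p + 1(1−p) = −9p + 1.
Setting these equal: 4p − 7 = −9p + 1 ⇒ 13p = 8 ⇒ p = 8/13, and the value is (4)·(8/13) − 7 = -59/13.
For the smuggler: with q = P(X), equating North's and Central's payoffs gives 5q − 8 = −8q + 1 ⇒ q = 9/13.

-59/13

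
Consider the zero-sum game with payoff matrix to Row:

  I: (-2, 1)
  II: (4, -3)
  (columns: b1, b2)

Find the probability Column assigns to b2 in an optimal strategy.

3/5

Row minima: I → -2, II → -3; maximin = -2.
Column maxima: b1 → 4, b2 → 1; minimax = 1.
-2 ≠ 1, so there is no saddle point; optimal play is mixed.
Let Row play I with probability p. Expected payoff against b1: (-2)p + 4(1−p) = −6p + 4; against b2: 1p + (-3)(1−p) = 4p − 3.
Setting these equal: −6p + 4 = 4p − 3 ⇒ −10p = -7 ⇒ p = 7/10, and the value is (-6)·(7/10) + 4 = -1/5.
For Column: with q = P(b1), equating I's and II's payoffs gives −3q + 1 = 7q − 3 ⇒ q = 2/5.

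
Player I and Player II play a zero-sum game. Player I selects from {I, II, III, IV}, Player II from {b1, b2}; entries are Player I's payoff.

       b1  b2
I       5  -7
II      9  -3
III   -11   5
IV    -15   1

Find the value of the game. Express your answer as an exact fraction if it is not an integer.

Row minima: I → -7, II → -3, III → -11, IV → -15; maximin = -3.
Column maxima: b1 → 9, b2 → 5; minimax = 5.
-3 ≠ 5, so there is no saddle point; optimal play is mixed.
I is strictly dominated by II, so Player I never plays it.
IV is strictly dominated by III, so Player I never plays it.
On the remaining 2×2 (II, III vs b1, b2):
Let Player I play II with probability p. Expected payoff against b1: 9p + (-11)(1−p) = 20p − 11; against b2: (-3)p + 5(1−p) = −8p + 5.
Setting these equal: 20p − 11 = −8p + 5 ⇒ 28p = 16 ⇒ p = 4/7, and the value is (20)·(4/7) − 11 = 3/7.
For Player II: with q = P(b1), equating II's and III's payoffs gives 12q − 3 = −16q + 5 ⇒ q = 2/7.

3/7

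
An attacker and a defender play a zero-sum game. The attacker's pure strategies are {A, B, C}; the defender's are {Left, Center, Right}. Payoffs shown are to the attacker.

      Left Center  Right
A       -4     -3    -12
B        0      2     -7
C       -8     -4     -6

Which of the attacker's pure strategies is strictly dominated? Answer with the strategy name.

A

B gives a strictly higher payoff than A against every column: 0 > -4, 2 > -3, -7 > -12.
So A is strictly dominated and the attacker never plays it.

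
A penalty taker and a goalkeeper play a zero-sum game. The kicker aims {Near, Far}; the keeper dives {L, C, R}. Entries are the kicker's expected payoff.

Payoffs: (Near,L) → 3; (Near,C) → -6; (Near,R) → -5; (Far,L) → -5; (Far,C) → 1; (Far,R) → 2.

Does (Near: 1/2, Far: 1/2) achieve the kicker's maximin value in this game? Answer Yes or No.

Against L this mix gives (1/2)·3 + (1/2)·(-5) = -1.
Against C this mix gives (1/2)·(-6) + (1/2)·1 = -5/2.
Against R this mix gives (1/2)·(-5) + (1/2)·2 = -3/2.
The keeper will play C, holding the kicker to -5/2. Shifting weight toward the row that does better against C would raise this floor (the equalizing mix achieves -9/5 against both C and L), so the proposed strategy is not optimal.

No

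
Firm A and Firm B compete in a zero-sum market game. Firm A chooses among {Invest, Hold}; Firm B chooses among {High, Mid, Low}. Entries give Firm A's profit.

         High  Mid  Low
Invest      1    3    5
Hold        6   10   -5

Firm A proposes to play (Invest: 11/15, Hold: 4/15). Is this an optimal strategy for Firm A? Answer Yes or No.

Yes

Against High this mix gives (11/15)·1 + (4/15)·6 = 7/3.
Against Mid this mix gives (11/15)·3 + (4/15)·10 = 73/15.
Against Low this mix gives (11/15)·5 + (4/15)·(-5) = 7/3.
All of Firm B's active replies (High, Low) yield 7/3, and no column does worse for Firm A. The mix makes Firm B indifferent and guarantees 7/3, so it is optimal.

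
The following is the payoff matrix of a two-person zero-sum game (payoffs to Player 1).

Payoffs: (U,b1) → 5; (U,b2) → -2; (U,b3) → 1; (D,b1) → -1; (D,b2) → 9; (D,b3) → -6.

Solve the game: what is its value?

Row minima: U → -2, D → -6; maximin = -2.
Column maxima: b1 → 5, b2 → 9, b3 → 1; minimax = 1.
-2 ≠ 1, so there is no saddle point; optimal play is mixed.
b1 is strictly dominated by b3 (it gives Player 1 strictly more in every row), so Player 2 never plays it.
On the remaining 2×2 (U, D vs b2, b3):
Let Player 1 play U with probability p. Expected payoff against b2: (-2)p + 9(1−p) = −11p + 9; against b3: 1p + (-6)(1−p) = 7p − 6.
Setting these equal: −11p + 9 = 7p − 6 ⇒ −18p = -15 ⇒ p = 5/6, and the value is (-11)·(5/6) + 9 = -1/6.
For Player 2: with q = P(b2), equating U's and D's payoffs gives −3q + 1 = 15q − 6 ⇒ q = 7/18.

-1/6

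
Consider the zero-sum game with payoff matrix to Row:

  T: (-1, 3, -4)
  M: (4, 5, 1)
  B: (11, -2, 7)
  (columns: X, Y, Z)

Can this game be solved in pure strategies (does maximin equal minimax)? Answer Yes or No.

Row minima: T → -4, M → 1, B → -2; maximin = 1.
Column maxima: X → 11, Y → 5, Z → 7; minimax = 5.
1 ≠ 5, so no pure-strategy equilibrium exists.

No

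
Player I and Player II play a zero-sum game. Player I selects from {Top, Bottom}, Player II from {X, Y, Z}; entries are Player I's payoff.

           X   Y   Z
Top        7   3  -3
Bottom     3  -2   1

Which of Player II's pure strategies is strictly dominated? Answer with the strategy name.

Y holds Player I's payoff strictly below X in every row: 3 < 7, -2 < 3.
So X is strictly dominated for Player II.

X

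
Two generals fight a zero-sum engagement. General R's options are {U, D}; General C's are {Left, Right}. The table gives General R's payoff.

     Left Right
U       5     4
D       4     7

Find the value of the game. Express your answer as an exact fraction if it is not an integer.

Row minima: U → 4, D → 4; maximin = 4.
Column maxima: Left → 5, Right → 7; minimax = 5.
4 ≠ 5, so there is no saddle point; optimal play is mixed.
Let General R play U with probability p. Expected payoff against Left: 5p + 4(1−p) = p + 4; against Right: 4p + 7(1−p) = −3p + 7.
Setting these equal: p + 4 = −3p + 7 ⇒ 4p = 3 ⇒ p = 3/4, and the value is (1)·(3/4) + 4 = 19/4.
For General C: with q = P(Left), equating U's and D's payoffs gives q + 4 = −3q + 7 ⇒ q = 3/4.

19/4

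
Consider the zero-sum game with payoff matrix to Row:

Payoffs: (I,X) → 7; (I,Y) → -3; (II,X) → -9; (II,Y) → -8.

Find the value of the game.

Row minima: I → -3, II → -9; maximin = -3.
Column maxima: X → 7, Y → -3; minimax = -3.
Since maximin = minimax = -3, there is a saddle point and the value is -3.

-3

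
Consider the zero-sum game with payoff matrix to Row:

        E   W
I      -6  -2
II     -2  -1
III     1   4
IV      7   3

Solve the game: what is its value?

Row minima: I → -6, II → -2, III → 1, IV → 3; maximin = 3.
Column maxima: E → 7, W → 4; minimax = 4.
3 ≠ 4, so there is no saddle point; optimal play is mixed.
I is strictly dominated by II, so Row never plays it.
II is strictly dominated by III, so Row never plays it.
On the remaining 2×2 (III, IV vs E, W):
Let Row play III with probability p. Expected payoff against E: 1p + 7(1−p) = −6p + 7; against W: 4p + 3(1−p) = p + 3.
Setting these equal: −6p + 7 = p + 3 ⇒ −7p = -4 ⇒ p = 4/7, and the value is (-6)·(4/7) + 7 = 25/7.
For Column: with q = P(E), equating III's and IV's payoffs gives −3q + 4 = 4q + 3 ⇒ q = 1/7.

25/7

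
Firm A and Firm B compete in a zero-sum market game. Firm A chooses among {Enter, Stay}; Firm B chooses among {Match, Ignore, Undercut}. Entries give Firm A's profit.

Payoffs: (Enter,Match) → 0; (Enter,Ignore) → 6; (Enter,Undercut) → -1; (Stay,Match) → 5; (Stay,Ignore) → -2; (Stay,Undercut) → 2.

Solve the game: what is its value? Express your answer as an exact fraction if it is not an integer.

10/11

Row minima: Enter → -1, Stay → -2; maximin = -1.
Column maxima: Match → 5, Ignore → 6, Undercut → 2; minimax = 2.
-1 ≠ 2, so there is no saddle point; optimal play is mixed.
Match is strictly dominated by Undercut (it gives Firm A strictly more in every row), so Firm B never plays it.
On the remaining 2×2 (Enter, Stay vs Ignore, Undercut):
Let Firm A play Enter with probability p. Expected payoff against Ignore: 6p + (-2)(1−p) = 8p − 2; against Undercut: (-1)p + 2(1−p) = −3p + 2.
Setting these equal: 8p − 2 = −3p + 2 ⇒ 11p = 4 ⇒ p = 4/11, and the value is (8)·(4/11) − 2 = 10/11.
For Firm B: with q = P(Ignore), equating Enter's and Stay's payoffs gives 7q − 1 = −4q + 2 ⇒ q = 3/11.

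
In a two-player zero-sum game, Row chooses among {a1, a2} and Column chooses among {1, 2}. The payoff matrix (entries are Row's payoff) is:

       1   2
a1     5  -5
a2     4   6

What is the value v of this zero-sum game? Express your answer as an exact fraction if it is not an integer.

25/6

Row minima: a1 → -5, a2 → 4; maximin = 4.
Column maxima: 1 → 5, 2 → 6; minimax = 5.
4 ≠ 5, so there is no saddle point; optimal play is mixed.
Let Row play a1 with probability p. Expected payoff against 1: 5p + 4(1−p) = p + 4; against 2: (-5)p + 6(1−p) = −11p + 6.
Setting these equal: p + 4 = −11p + 6 ⇒ 12p = 2 ⇒ p = 1/6, and the value is (1)·(1/6) + 4 = 25/6.
For Column: with q = P(1), equating a1's and a2's payoffs gives 10q − 5 = −2q + 6 ⇒ q = 11/12.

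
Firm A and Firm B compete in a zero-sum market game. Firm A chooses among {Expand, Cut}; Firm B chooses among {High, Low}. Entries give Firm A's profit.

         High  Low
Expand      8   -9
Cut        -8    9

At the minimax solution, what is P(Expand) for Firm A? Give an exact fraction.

Row minima: Expand → -9, Cut → -8; maximin = -8.
Column maxima: High → 8, Low → 9; minimax = 8.
-8 ≠ 8, so there is no saddle point; optimal play is mixed.
Let Firm A play Expand with probability p. Expected payoff against High: 8p + (-8)(1−p) = 16p − 8; against Low: (-9)p + 9(1−p) = −18p + 9.
Setting these equal: 16p − 8 = −18p + 9 ⇒ 34p = 17 ⇒ p = 1/2, and the value is (16)·(1/2) − 8 = 0.
For Firm B: with q = P(High), equating Expand's and Cut's payoffs gives 17q − 9 = −17q + 9 ⇒ q = 9/17.

1/2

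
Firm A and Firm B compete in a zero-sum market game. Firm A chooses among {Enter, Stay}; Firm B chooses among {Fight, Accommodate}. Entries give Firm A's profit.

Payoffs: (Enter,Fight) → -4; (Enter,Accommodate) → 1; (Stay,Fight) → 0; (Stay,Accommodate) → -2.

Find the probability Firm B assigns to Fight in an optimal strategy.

3/7

Row minima: Enter → -4, Stay → -2; maximin = -2.
Column maxima: Fight → 0, Accommodate → 1; minimax = 0.
-2 ≠ 0, so there is no saddle point; optimal play is mixed.
Let Firm A play Enter with probability p. Expected payoff against Fight: (-4)p + 0(1−p) = −4p; against Accommodate: 1p + (-2)(1−p) = 3p − 2.
Setting these equal: −4p = 3p − 2 ⇒ −7p = -2 ⇒ p = 2/7, and the value is (-4)·(2/7) = -8/7.
For Firm B: with q = P(Fight), equating Enter's and Stay's payoffs gives −5q + 1 = 2q − 2 ⇒ q = 3/7.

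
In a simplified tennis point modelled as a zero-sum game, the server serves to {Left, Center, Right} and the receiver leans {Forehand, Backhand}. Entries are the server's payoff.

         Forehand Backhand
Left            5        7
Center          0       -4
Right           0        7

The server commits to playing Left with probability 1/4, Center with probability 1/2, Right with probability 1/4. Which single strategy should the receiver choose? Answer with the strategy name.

If the receiver plays Forehand, the server's expected payoff is (1/4)·5 + (1/2)·0 + (1/4)·0 = 5/4.
If the receiver plays Backhand, the server's expected payoff is (1/4)·7 + (1/2)·(-4) + (1/4)·7 = 3/2.
The receiver minimizes the server's payoff; the smallest is 5/4, so the best response is Forehand.

Forehand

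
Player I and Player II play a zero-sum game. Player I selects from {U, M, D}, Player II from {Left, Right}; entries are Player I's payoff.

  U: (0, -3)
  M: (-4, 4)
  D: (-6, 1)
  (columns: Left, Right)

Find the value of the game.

Row minima: U → -3, M → -4, D → -6; maximin = -3.
Column maxima: Left → 0, Right → 4; minimax = 0.
-3 ≠ 0, so there is no saddle point; optimal play is mixed.
D is strictly dominated by M, so Player I never plays it.
On the remaining 2×2 (U, M vs Left, Right):
Let Player I play U with probability p. Expected payoff against Left: 0p + (-4)(1−p) = 4p − 4; against Right: (-3)p + 4(1−p) = −7p + 4.
Setting these equal: 4p − 4 = −7p + 4 ⇒ 11p = 8 ⇒ p = 8/11, and the value is (4)·(8/11) − 4 = -12/11.
For Player II: with q = P(Left), equating U's and M's payoffs gives 3q − 3 = −8q + 4 ⇒ q = 7/11.

-12/11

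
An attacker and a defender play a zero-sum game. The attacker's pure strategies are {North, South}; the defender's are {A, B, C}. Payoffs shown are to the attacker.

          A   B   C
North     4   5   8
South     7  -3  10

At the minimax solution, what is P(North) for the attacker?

Row minima: North → 4, South → -3; maximin = 4.
Column maxima: A → 7, B → 5, C → 10; minimax = 5.
4 ≠ 5, so there is no saddle point; optimal play is mixed.
C is strictly dominated by A (it gives the attacker strictly more in every row), so the defender never plays it.
On the remaining 2×2 (North, South vs A, B):
Let the attacker play North with probability p. Expected payoff against A: 4p + 7(1−p) = −3p + 7; against B: 5p + (-3)(1−p) = 8p − 3.
Setting these equal: −3p + 7 = 8p − 3 ⇒ −11p = -10 ⇒ p = 10/11, and the value is (-3)·(10/11) + 7 = 47/11.
For the defender: with q = P(A), equating North's and South's payoffs gives −q + 5 = 10q − 3 ⇒ q = 8/11.

10/11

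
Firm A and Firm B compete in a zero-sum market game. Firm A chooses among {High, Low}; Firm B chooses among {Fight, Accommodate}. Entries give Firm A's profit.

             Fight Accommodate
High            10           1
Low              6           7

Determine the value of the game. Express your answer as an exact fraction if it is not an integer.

Row minima: High → 1, Low → 6; maximin = 6.
Column maxima: Fight → 10, Accommodate → 7; minimax = 7.
6 ≠ 7, so there is no saddle point; optimal play is mixed.
Let Firm A play High with probability p. Expected payoff against Fight: 10p + 6(1−p) = 4p + 6; against Accommodate: 1p + 7(1−p) = −6p + 7.
Setting these equal: 4p + 6 = −6p + 7 ⇒ 10p = 1 ⇒ p = 1/10, and the value is (4)·(1/10) + 6 = 32/5.
For Firm B: with q = P(Fight), equating High's and Low's payoffs gives 9q + 1 = −q + 7 ⇒ q = 3/5.

32/5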